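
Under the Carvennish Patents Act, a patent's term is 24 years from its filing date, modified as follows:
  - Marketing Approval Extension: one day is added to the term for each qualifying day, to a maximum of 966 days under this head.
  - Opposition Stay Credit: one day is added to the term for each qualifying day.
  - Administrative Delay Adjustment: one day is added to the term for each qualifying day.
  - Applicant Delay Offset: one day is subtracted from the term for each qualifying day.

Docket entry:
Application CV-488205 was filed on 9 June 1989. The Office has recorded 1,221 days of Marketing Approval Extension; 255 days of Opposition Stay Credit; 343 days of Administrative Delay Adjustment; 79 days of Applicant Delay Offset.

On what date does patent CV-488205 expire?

July 3, 2017

Base term: filing date + 24 years → 9 June 2013.
Marketing Approval Extension: 1221 days claimed exceeds the 966-day cap, so +966 days → 31 January 2016.
Opposition Stay Credit: +255 days → 12 October 2016.
Administrative Delay Adjustment: +343 days → 20 September 2017.
Applicant Delay Offset: −79 days → 3 July 2017.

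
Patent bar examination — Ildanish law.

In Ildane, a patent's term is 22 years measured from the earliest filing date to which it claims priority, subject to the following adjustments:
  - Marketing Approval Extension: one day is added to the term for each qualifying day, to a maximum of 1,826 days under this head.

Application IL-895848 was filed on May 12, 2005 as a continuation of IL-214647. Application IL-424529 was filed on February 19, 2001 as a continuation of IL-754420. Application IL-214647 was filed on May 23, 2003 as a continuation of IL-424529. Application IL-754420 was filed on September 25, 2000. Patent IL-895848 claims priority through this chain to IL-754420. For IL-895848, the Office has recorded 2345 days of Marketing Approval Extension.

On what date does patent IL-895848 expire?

2027-09-25

Earliest priority filing: 25 September 2000.
Base term: 25 September 2000 + 22 years → 25 September 2022.
Marketing Approval Extension: 2345 days claimed exceeds the 1826-day cap, so +1826 days → 25 September 2027.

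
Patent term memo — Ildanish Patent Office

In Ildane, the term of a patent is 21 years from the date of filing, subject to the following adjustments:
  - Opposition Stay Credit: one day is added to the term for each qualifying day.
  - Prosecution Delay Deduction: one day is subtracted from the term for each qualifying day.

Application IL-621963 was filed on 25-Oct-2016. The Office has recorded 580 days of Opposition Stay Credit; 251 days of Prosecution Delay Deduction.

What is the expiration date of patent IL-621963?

Base term: filing date + 21 years → 25 October 2037.
Opposition Stay Credit: +580 days → 28 May 2039.
Prosecution Delay Deduction: −251 days → 19 September 2038.

September 19, 2038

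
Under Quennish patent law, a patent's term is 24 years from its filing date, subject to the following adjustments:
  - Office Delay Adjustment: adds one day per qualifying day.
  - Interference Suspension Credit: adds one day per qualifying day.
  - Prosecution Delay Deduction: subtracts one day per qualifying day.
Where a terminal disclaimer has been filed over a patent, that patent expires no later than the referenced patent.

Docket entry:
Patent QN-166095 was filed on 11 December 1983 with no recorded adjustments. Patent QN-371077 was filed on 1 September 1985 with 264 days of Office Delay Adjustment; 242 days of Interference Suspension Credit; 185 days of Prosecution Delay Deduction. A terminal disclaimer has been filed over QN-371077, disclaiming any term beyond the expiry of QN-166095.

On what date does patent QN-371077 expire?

2007-12-11

Natural term of QN-371077:
  Base: filing + 24 years → 1 September 2009.
  Office Delay Adjustment: +264 days → 23 May 2010.
  Interference Suspension Credit: +242 days → 20 January 2011.
  Prosecution Delay Deduction: −185 days → 19 July 2010.
Expiry of referenced patent QN-166095:
  Base: filing + 24 years → 11 December 2007.
Terminal disclaimer: QN-371077 expires on the earlier of 19 July 2010 and 11 December 2007.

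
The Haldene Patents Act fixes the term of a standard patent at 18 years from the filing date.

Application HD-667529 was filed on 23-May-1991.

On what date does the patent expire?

Filing date + 18 years → 23 May 2009.

May 23, 2009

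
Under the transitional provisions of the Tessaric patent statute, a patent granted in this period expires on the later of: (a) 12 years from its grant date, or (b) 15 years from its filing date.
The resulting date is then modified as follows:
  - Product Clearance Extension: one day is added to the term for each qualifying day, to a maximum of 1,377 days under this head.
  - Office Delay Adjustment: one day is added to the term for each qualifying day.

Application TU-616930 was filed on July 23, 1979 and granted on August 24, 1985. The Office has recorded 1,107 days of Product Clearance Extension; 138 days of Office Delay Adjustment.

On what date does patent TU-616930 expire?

(a) grant + 12 years → 24 August 1997.
(b) filing + 15 years → 23 July 1994.
Later of the two: 24 August 1997.
Product Clearance Extension: 1107 days (within the 1377-day cap) → +1107 days → 4 September 2000.
Office Delay Adjustment: +138 days → 20 January 2001.

January 20, 2001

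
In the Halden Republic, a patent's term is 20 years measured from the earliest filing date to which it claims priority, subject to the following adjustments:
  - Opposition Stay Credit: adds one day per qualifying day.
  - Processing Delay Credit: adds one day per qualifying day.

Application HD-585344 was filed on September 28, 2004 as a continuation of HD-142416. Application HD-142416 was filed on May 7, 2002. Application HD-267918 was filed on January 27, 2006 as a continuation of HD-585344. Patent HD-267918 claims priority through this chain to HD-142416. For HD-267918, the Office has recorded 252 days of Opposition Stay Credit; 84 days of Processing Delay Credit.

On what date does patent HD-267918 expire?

April 8, 2023

Earliest priority filing: 7 May 2002.
Base term: 7 May 2002 + 20 years → 7 May 2022.
Opposition Stay Credit: +252 days → 14 January 2023.
Processing Delay Credit: +84 days → 8 April 2023.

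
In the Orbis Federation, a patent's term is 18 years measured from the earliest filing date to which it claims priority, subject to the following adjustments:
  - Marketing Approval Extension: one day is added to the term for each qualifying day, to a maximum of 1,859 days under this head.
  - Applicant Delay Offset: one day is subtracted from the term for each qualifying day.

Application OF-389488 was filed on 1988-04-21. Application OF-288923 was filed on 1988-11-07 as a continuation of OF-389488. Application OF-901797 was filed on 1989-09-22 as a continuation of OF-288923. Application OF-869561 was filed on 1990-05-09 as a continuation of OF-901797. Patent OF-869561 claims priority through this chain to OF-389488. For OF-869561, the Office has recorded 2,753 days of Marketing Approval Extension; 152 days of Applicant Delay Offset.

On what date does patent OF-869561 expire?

December 23, 2010

Earliest priority filing: 21 April 1988.
Base term: 21 April 1988 + 18 years → 21 April 2006.
Marketing Approval Extension: 2753 days claimed exceeds the 1859-day cap, so +1859 days → 24 May 2011.
Applicant Delay Offset: −152 days → 23 December 2010.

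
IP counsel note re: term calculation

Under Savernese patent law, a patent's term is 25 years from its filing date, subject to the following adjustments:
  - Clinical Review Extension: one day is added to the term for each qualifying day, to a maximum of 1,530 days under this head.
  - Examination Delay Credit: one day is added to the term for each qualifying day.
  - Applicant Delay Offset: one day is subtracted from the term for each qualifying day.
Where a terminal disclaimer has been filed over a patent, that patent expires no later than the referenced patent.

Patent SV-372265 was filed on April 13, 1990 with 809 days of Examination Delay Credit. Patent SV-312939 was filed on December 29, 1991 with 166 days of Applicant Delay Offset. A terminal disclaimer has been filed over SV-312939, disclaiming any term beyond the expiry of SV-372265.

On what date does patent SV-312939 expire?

2016-07-16

Natural term of SV-312939:
  Base: filing + 25 years → 29 December 2016.
  Applicant Delay Offset: −166 days → 16 July 2016.
Expiry of referenced patent SV-372265:
  Base: filing + 25 years → 13 April 2015.
  Examination Delay Credit: +809 days → 30 June 2017.
Terminal disclaimer: SV-312939 expires on the earlier of 16 July 2016 and 30 June 2017.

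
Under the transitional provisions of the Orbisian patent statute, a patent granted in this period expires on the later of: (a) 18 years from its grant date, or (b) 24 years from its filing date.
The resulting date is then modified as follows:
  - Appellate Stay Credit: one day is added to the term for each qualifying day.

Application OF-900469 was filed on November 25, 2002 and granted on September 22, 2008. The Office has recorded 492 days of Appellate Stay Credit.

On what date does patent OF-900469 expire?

(a) grant + 18 years → 22 September 2026.
(b) filing + 24 years → 25 November 2026.
Later of the two: 25 November 2026.
Appellate Stay Credit: +492 days → 31 March 2028.

2028-03-31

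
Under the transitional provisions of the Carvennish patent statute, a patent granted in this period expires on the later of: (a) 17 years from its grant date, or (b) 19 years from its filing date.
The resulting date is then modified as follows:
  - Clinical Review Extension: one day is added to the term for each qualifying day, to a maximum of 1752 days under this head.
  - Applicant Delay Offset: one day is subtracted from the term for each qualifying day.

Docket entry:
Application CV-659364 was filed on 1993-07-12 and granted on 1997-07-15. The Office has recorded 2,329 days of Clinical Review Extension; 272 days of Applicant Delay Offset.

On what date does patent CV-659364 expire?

(a) grant + 17 years → 15 July 2014.
(b) filing + 19 years → 12 July 2012.
Later of the two: 15 July 2014.
Clinical Review Extension: 2329 days claimed exceeds the 1752-day cap, so +1752 days → 2 May 2019.
Applicant Delay Offset: −272 days → 3 August 2018.

2018-08-03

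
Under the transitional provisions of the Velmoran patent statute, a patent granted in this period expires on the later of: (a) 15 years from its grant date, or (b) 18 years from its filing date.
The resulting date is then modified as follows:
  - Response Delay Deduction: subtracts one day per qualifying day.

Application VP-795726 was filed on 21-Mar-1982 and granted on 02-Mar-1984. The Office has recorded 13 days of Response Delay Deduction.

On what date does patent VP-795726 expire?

March 8, 2000

(a) grant + 15 years → 2 March 1999.
(b) filing + 18 years → 21 March 2000.
Later of the two: 21 March 2000.
Response Delay Deduction: −13 days → 8 March 2000.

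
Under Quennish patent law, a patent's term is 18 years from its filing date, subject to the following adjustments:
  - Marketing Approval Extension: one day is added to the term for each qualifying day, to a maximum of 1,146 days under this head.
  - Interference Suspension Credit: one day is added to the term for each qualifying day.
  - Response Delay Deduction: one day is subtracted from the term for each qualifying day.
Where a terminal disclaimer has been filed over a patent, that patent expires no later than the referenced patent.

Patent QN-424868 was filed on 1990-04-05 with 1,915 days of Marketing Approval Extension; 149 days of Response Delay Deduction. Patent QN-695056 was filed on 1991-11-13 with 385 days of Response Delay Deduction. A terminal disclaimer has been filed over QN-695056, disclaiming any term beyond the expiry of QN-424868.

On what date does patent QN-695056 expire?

2008-10-24

Natural term of QN-695056:
  Base: filing + 18 years → 13 November 2009.
  Response Delay Deduction: −385 days → 24 October 2008.
Expiry of referenced patent QN-424868:
  Base: filing + 18 years → 5 April 2008.
  Marketing Approval Extension: 1915 days claimed exceeds the 1146-day cap, so +1146 days → 26 May 2011.
  Response Delay Deduction: −149 days → 28 December 2010.
Terminal disclaimer: QN-695056 expires on the earlier of 24 October 2008 and 28 December 2010.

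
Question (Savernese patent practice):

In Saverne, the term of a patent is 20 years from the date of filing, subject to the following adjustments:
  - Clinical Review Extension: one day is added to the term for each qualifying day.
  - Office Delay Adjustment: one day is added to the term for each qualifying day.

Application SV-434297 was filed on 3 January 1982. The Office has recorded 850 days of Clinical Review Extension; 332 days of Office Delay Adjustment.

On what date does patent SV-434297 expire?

Base term: filing date + 20 years → 3 January 2002.
Clinical Review Extension: +850 days → 2 May 2004.
Office Delay Adjustment: +332 days → 30 March 2005.

2005-03-30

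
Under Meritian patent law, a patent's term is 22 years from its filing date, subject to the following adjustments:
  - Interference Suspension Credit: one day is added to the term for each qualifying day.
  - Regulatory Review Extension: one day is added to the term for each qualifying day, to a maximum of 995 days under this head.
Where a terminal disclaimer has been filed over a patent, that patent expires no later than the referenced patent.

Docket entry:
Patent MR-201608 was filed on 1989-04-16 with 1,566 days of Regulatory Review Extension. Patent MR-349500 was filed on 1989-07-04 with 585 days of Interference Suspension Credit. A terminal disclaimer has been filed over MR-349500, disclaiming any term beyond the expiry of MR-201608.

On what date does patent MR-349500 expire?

Natural term of MR-349500:
  Base: filing + 22 years → 4 July 2011.
  Interference Suspension Credit: +585 days → 8 February 2013.
Expiry of referenced patent MR-201608:
  Base: filing + 22 years → 16 April 2011.
  Regulatory Review Extension: 1566 days claimed exceeds the 995-day cap, so +995 days → 5 January 2014.
Terminal disclaimer: MR-349500 expires on the earlier of 8 February 2013 and 5 January 2014.

2013-02-08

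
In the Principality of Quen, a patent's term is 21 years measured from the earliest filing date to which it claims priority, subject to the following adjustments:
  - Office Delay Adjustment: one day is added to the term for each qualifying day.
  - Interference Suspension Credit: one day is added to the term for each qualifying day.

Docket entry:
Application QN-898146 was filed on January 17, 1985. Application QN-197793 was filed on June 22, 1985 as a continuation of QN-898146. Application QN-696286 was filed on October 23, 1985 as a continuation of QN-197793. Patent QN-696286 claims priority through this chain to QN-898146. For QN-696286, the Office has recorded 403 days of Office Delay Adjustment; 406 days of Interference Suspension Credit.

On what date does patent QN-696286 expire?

Earliest priority filing: 17 January 1985.
Base term: 17 January 1985 + 21 years → 17 January 2006.
Office Delay Adjustment: +403 days → 24 February 2007.
Interference Suspension Credit: +406 days → 5 April 2008.

2008-04-05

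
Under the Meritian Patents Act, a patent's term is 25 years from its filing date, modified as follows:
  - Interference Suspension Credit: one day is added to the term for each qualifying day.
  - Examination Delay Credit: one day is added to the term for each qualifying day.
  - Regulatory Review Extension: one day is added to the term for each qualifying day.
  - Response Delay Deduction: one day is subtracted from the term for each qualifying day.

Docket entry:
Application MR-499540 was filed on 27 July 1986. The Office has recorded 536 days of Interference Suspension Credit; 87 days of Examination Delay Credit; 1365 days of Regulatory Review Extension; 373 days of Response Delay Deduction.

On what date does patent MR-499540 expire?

Base term: filing date + 25 years → 27 July 2011.
Interference Suspension Credit: +536 days → 13 January 2013.
Examination Delay Credit: +87 days → 10 April 2013.
Regulatory Review Extension: +1365 days → 4 January 2017.
Response Delay Deduction: −373 days → 28 December 2015.

December 28, 2015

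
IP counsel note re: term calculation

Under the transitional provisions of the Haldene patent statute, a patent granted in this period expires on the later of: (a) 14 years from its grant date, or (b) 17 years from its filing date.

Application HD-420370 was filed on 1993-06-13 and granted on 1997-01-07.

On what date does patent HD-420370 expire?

January 7, 2011

(a) grant + 14 years → 7 January 2011.
(b) filing + 17 years → 13 June 2010.
Later of the two: 7 January 2011.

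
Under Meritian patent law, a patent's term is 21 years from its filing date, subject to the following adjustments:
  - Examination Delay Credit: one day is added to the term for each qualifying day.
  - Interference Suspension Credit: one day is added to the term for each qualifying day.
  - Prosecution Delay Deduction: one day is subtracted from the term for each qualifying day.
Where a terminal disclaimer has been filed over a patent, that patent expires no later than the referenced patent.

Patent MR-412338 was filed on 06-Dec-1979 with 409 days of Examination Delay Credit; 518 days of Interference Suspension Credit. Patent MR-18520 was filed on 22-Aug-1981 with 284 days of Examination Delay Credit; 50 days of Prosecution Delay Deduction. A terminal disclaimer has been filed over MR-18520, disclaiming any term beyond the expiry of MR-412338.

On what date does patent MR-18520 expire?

April 13, 2003

Natural term of MR-18520:
  Base: filing + 21 years → 22 August 2002.
  Examination Delay Credit: +284 days → 2 June 2003.
  Prosecution Delay Deduction: −50 days → 13 April 2003.
Expiry of referenced patent MR-412338:
  Base: filing + 21 years → 6 December 2000.
  Examination Delay Credit: +409 days → 19 January 2002.
  Interference Suspension Credit: +518 days → 21 June 2003.
Terminal disclaimer: MR-18520 expires on the earlier of 13 April 2003 and 21 June 2003.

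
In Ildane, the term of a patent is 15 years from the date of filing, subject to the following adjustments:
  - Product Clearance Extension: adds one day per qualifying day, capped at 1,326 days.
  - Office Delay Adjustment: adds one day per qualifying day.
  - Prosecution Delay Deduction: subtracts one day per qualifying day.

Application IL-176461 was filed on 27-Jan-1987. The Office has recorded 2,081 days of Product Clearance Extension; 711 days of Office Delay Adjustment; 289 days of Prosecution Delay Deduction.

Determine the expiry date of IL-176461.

Base term: filing date + 15 years → 27 January 2002.
Product Clearance Extension: 2081 days claimed exceeds the 1326-day cap, so +1326 days → 14 September 2005.
Office Delay Adjustment: +711 days → 26 August 2007.
Prosecution Delay Deduction: −289 days → 10 November 2006.

2006-11-10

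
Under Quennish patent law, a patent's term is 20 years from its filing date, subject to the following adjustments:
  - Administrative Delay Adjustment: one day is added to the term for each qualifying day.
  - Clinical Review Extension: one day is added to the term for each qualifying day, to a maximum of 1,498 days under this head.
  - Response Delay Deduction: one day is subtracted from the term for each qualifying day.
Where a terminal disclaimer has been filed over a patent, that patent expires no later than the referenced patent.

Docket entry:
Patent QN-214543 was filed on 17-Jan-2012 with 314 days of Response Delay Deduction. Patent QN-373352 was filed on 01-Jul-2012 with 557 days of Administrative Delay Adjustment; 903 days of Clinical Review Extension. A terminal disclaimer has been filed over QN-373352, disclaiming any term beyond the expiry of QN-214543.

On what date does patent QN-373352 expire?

2031-03-09

Natural term of QN-373352:
  Base: filing + 20 years → 1 July 2032.
  Administrative Delay Adjustment: +557 days → 9 January 2034.
  Clinical Review Extension: 903 days (within the 1498-day cap) → +903 days → 30 June 2036.
Expiry of referenced patent QN-214543:
  Base: filing + 20 years → 17 January 2032.
  Response Delay Deduction: −314 days → 9 March 2031.
Terminal disclaimer: QN-373352 expires on the earlier of 30 June 2036 and 9 March 2031.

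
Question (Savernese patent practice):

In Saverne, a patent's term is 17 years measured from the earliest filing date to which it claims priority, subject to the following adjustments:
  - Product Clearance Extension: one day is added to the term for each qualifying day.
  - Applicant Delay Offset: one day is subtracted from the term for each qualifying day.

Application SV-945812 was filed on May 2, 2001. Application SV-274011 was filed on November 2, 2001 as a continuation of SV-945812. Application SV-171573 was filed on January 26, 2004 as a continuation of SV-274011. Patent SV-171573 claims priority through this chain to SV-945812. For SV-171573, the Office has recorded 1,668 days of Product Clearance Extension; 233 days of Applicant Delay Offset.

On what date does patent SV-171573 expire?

April 6, 2022

Earliest priority filing: 2 May 2001.
Base term: 2 May 2001 + 17 years → 2 May 2018.
Product Clearance Extension: +1668 days → 25 November 2022.
Applicant Delay Offset: −233 days → 6 April 2022.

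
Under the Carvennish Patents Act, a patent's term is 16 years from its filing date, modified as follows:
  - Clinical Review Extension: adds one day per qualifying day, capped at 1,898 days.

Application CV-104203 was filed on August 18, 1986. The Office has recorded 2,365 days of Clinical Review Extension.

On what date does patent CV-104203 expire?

October 29, 2007

Base term: filing date + 16 years → 18 August 2002.
Clinical Review Extension: 2365 days claimed exceeds the 1898-day cap, so +1898 days → 29 October 2007.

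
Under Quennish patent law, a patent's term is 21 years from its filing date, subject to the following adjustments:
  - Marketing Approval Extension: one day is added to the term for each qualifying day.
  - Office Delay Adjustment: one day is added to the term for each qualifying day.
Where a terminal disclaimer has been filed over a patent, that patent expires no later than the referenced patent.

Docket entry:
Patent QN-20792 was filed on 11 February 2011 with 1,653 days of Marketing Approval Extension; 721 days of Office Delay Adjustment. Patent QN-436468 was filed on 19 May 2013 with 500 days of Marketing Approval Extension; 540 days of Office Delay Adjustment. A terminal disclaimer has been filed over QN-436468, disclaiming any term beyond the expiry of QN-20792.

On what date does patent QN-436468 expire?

Natural term of QN-436468:
  Base: filing + 21 years → 19 May 2034.
  Marketing Approval Extension: +500 days → 1 October 2035.
  Office Delay Adjustment: +540 days → 24 March 2037.
Expiry of referenced patent QN-20792:
  Base: filing + 21 years → 11 February 2032.
  Marketing Approval Extension: +1653 days → 21 August 2036.
  Office Delay Adjustment: +721 days → 12 August 2038.
Terminal disclaimer: QN-436468 expires on the earlier of 24 March 2037 and 12 August 2038.

2037-03-24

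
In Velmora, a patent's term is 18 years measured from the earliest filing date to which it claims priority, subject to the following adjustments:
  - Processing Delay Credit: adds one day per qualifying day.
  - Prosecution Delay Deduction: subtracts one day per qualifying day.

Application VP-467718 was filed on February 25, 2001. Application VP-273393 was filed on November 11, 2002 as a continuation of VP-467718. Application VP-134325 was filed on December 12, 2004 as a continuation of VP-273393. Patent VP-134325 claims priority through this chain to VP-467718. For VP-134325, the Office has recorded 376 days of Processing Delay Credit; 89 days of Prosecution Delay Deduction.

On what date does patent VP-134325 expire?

Earliest priority filing: 25 February 2001.
Base term: 25 February 2001 + 18 years → 25 February 2019.
Processing Delay Credit: +376 days → 7 March 2020.
Prosecution Delay Deduction: −89 days → 9 December 2019.

2019-12-09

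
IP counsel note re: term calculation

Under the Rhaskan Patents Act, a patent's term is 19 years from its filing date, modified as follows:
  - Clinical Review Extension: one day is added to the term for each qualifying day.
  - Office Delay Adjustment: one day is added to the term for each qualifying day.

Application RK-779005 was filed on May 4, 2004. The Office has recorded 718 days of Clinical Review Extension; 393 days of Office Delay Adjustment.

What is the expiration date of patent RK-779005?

Base term: filing date + 19 years → 4 May 2023.
Clinical Review Extension: +718 days → 21 April 2025.
Office Delay Adjustment: +393 days → 19 May 2026.

2026-05-19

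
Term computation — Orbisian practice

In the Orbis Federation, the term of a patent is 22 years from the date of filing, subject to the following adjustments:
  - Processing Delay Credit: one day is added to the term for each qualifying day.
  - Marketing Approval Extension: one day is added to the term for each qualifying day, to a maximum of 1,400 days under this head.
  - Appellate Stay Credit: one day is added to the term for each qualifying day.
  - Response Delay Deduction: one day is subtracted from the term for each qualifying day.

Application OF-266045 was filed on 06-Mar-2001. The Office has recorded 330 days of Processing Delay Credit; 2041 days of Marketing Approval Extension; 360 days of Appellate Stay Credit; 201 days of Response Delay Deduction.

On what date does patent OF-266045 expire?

2028-05-07

Base term: filing date + 22 years → 6 March 2023.
Processing Delay Credit: +330 days → 30 January 2024.
Marketing Approval Extension: 2041 days claimed exceeds the 1400-day cap, so +1400 days → 30 November 2027.
Appellate Stay Credit: +360 days → 24 November 2028.
Response Delay Deduction: −201 days → 7 May 2028.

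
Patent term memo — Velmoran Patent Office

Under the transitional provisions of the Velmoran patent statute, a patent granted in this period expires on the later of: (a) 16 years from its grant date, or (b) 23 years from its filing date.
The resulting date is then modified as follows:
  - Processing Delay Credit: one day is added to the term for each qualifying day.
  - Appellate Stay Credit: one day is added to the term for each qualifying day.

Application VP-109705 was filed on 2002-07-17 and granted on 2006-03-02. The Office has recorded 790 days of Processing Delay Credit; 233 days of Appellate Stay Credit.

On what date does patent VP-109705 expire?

May 5, 2028

(a) grant + 16 years → 2 March 2022.
(b) filing + 23 years → 17 July 2025.
Later of the two: 17 July 2025.
Processing Delay Credit: +790 days → 15 September 2027.
Appellate Stay Credit: +233 days → 5 May 2028.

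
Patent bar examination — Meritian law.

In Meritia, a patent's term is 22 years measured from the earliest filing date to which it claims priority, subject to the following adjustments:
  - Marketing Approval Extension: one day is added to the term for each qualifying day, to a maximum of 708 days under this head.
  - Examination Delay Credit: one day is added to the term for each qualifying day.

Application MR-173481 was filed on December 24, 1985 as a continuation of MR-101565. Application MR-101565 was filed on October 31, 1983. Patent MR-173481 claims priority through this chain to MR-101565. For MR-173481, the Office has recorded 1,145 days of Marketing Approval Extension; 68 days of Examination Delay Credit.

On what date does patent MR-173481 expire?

December 16, 2007

Earliest priority filing: 31 October 1983.
Base term: 31 October 1983 + 22 years → 31 October 2005.
Marketing Approval Extension: 1145 days claimed exceeds the 708-day cap, so +708 days → 9 October 2007.
Examination Delay Credit: +68 days → 16 December 2007.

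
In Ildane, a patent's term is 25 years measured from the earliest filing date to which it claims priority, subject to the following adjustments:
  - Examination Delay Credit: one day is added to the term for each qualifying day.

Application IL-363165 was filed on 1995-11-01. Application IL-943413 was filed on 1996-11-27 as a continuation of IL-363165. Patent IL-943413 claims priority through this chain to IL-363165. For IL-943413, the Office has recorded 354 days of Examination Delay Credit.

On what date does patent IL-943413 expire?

October 21, 2021

Earliest priority filing: 1 November 1995.
Base term: 1 November 1995 + 25 years → 1 November 2020.
Examination Delay Credit: +354 days → 21 October 2021.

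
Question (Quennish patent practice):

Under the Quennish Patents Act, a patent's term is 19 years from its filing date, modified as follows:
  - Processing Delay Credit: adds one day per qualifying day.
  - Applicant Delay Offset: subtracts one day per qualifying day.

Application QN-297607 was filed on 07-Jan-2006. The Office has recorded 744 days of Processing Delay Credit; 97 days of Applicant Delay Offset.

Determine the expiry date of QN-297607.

Base term: filing date + 19 years → 7 January 2025.
Processing Delay Credit: +744 days → 21 January 2027.
Applicant Delay Offset: −97 days → 16 October 2026.

2026-10-16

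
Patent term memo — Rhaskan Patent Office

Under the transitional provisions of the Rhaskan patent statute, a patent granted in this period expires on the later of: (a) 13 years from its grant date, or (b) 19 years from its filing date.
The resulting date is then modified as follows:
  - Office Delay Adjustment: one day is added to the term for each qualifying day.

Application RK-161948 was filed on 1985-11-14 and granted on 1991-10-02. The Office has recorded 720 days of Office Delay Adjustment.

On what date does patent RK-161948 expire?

(a) grant + 13 years → 2 October 2004.
(b) filing + 19 years → 14 November 2004.
Later of the two: 14 November 2004.
Office Delay Adjustment: +720 days → 4 November 2006.

2006-11-04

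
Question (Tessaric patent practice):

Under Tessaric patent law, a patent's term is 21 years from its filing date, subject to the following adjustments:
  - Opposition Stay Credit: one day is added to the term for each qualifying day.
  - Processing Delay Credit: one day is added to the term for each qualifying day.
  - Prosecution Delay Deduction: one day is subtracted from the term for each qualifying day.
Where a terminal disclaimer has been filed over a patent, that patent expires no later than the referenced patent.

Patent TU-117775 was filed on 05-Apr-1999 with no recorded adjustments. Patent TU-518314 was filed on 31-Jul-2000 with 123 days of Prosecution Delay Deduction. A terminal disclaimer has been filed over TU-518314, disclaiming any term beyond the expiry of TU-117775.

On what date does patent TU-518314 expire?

April 5, 2020

Natural term of TU-518314:
  Base: filing + 21 years → 31 July 2021.
  Prosecution Delay Deduction: −123 days → 30 March 2021.
Expiry of referenced patent TU-117775:
  Base: filing + 21 years → 5 April 2020.
Terminal disclaimer: TU-518314 expires on the earlier of 30 March 2021 and 5 April 2020.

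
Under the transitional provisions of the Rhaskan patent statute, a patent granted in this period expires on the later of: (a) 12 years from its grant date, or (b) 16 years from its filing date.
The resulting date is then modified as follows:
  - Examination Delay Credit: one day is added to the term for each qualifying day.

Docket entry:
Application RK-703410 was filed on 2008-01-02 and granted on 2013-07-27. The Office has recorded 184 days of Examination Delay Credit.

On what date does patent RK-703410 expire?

(a) grant + 12 years → 27 July 2025.
(b) filing + 16 years → 2 January 2024.
Later of the two: 27 July 2025.
Examination Delay Credit: +184 days → 27 January 2026.

January 27, 2026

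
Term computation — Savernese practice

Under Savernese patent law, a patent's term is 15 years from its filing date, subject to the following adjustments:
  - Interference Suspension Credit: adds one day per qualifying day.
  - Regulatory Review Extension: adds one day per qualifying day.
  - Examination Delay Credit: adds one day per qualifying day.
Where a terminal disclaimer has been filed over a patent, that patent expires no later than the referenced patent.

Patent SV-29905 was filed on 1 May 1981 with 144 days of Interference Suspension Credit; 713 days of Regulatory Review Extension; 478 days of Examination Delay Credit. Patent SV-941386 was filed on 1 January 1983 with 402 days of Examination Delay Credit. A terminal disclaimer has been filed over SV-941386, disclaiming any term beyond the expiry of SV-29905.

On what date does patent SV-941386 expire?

February 7, 1999

Natural term of SV-941386:
  Base: filing + 15 years → 1 January 1998.
  Examination Delay Credit: +402 days → 7 February 1999.
Expiry of referenced patent SV-29905:
  Base: filing + 15 years → 1 May 1996.
  Interference Suspension Credit: +144 days → 22 September 1996.
  Regulatory Review Extension: +713 days → 5 September 1998.
  Examination Delay Credit: +478 days → 27 December 1999.
Terminal disclaimer: SV-941386 expires on the earlier of 7 February 1999 and 27 December 1999.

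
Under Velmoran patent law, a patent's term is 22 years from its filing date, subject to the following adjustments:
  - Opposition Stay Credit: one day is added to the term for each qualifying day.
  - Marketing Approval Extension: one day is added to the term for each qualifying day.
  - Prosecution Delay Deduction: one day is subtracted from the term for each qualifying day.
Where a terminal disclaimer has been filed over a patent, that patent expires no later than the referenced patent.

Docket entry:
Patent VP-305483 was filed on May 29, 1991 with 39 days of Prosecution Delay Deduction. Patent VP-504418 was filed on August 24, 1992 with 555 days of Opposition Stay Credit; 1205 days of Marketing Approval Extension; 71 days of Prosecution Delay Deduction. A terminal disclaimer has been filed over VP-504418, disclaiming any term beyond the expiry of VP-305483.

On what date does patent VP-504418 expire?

April 20, 2013

Natural term of VP-504418:
  Base: filing + 22 years → 24 August 2014.
  Opposition Stay Credit: +555 days → 1 March 2016.
  Marketing Approval Extension: +1205 days → 19 June 2019.
  Prosecution Delay Deduction: −71 days → 9 April 2019.
Expiry of referenced patent VP-305483:
  Base: filing + 22 years → 29 May 2013.
  Prosecution Delay Deduction: −39 days → 20 April 2013.
Terminal disclaimer: VP-504418 expires on the earlier of 9 April 2019 and 20 April 2013.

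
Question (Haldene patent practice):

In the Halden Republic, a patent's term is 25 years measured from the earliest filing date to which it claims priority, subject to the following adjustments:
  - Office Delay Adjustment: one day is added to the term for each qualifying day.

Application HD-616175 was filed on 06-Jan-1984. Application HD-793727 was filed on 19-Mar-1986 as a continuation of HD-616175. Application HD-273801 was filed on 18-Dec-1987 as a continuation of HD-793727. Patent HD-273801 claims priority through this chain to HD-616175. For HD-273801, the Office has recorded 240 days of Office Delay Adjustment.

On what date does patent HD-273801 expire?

Earliest priority filing: 6 January 1984.
Base term: 6 January 1984 + 25 years → 6 January 2009.
Office Delay Adjustment: +240 days → 3 September 2009.

September 3, 2009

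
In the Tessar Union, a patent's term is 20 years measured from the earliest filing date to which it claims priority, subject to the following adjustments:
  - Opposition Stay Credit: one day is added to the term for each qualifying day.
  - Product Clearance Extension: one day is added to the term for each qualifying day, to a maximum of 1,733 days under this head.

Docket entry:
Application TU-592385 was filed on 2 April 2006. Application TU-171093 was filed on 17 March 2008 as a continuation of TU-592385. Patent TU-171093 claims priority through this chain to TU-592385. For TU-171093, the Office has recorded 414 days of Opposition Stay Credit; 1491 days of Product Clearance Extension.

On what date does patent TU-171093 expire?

June 20, 2031

Earliest priority filing: 2 April 2006.
Base term: 2 April 2006 + 20 years → 2 April 2026.
Opposition Stay Credit: +414 days → 21 May 2027.
Product Clearance Extension: 1491 days (within the 1733-day cap) → +1491 days → 20 June 2031.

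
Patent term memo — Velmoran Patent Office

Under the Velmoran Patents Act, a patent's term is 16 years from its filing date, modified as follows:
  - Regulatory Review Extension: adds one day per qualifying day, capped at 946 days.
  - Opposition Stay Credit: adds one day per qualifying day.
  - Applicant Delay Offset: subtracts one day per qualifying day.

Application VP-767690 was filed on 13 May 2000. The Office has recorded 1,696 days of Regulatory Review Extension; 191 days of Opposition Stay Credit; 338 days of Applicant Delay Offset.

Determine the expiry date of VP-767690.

Base term: filing date + 16 years → 13 May 2016.
Regulatory Review Extension: 1696 days claimed exceeds the 946-day cap, so +946 days → 15 December 2018.
Opposition Stay Credit: +191 days → 24 June 2019.
Applicant Delay Offset: −338 days → 21 July 2018.

2018-07-21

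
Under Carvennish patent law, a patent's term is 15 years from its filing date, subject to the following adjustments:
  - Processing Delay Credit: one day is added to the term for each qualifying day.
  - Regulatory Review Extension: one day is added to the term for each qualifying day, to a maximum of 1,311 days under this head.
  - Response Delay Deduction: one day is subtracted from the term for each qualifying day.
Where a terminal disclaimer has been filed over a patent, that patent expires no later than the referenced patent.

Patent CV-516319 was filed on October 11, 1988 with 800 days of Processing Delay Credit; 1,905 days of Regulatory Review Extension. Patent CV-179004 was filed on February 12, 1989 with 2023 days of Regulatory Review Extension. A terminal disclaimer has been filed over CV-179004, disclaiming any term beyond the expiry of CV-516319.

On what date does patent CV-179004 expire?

September 15, 2007

Natural term of CV-179004:
  Base: filing + 15 years → 12 February 2004.
  Regulatory Review Extension: 2023 days claimed exceeds the 1311-day cap, so +1311 days → 15 September 2007.
Expiry of referenced patent CV-516319:
  Base: filing + 15 years → 11 October 2003.
  Processing Delay Credit: +800 days → 19 December 2005.
  Regulatory Review Extension: 1905 days claimed exceeds the 1311-day cap, so +1311 days → 22 July 2009.
Terminal disclaimer: CV-179004 expires on the earlier of 15 September 2007 and 22 July 2009.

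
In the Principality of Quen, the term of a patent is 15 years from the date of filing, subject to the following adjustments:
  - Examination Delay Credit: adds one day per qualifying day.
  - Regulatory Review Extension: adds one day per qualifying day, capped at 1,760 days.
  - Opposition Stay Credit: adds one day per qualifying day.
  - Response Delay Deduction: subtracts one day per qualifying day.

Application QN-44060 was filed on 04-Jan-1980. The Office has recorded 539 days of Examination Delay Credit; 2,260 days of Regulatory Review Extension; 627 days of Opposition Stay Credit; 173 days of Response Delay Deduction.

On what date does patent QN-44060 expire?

Base term: filing date + 15 years → 4 January 1995.
Examination Delay Credit: +539 days → 26 June 1996.
Regulatory Review Extension: 2260 days claimed exceeds the 1760-day cap, so +1760 days → 21 April 2001.
Opposition Stay Credit: +627 days → 8 January 2003.
Response Delay Deduction: −173 days → 19 July 2002.

2002-07-19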